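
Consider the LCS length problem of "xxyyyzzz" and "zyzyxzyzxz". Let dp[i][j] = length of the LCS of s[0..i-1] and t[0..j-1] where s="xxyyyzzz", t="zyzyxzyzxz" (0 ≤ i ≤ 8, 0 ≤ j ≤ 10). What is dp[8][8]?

   ''  z  y  z  y  x  z  y  z  x  z
''  0  0  0  0  0  0  0  0  0  0  0
 x  0  0  0  0  0  1  1  1  1  1  1
 x  0  0  0  0  0  1  1  1  1  2  2
 y  0  0  1  1  1  1  1  2  2  2  2
 y  0  0  1  1  2  2  2  2  2  2  2
 y  0  0  1  1  2  2  2  3  3  3  3
 z  0  1  1  2  2  2  3  3  4  4  4
 z  0  1  1  2  2  2  3  3  4  4  5
 z  0  1  1  2  2  2  3  3  4  4  5

4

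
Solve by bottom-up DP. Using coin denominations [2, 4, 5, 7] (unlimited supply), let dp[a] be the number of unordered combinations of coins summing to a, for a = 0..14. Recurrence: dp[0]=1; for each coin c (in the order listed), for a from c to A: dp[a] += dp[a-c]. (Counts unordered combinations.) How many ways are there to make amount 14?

8

after  coin     0     1     2     3     4     5     6     7     8     9    10    11    12    13    14
          2     1     0     1     0     1     0     1     0     1     0     1     0     1     0     1
          4     1     0     1     0     2     0     2     0     3     0     3     0     4     0     4
          5     1     0     1     0     2     1     2     1     3     2     4     2     5     3     6
          7     1     0     1     0     2     1     2     2     3     3     4     4     6     5     8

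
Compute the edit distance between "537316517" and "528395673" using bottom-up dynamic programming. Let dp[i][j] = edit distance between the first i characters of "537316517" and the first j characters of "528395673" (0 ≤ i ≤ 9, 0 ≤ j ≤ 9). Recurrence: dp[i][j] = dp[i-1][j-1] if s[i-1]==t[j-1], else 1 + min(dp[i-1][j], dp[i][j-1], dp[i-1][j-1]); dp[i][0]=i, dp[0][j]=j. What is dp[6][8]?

5

   ''  5  2  8  3  9  5  6  7  3
''  0  1  2  3  4  5  6  7  8  9
 5  1  0  1  2  3  4  5  6  7  8
 3  2  1  1  2  2  3  4  5  6  7
 7  3  2  2  2  3  3  4  5  5  6
 3  4  3  3  3  2  3  4  5  6  5
 1  5  4  4  4  3  3  4  5  6  6
 6  6  5  5  5  4  4  4  4  5  6
 5  7  6  6  6  5  5  4  5  5  6
 1  8  7  7  7  6  6  5  5  6  6
 7  9  8  8  8  7  7  6  6  5  6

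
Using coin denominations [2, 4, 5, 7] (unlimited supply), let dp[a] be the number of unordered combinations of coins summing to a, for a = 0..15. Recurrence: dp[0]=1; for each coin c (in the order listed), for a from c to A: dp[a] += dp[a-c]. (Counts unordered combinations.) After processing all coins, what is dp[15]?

after  coin     0     1     2     3     4     5     6     7     8     9    10    11    12    13    14    15
          2     1     0     1     0     1     0     1     0     1     0     1     0     1     0     1     0
          4     1     0     1     0     2     0     2     0     3     0     3     0     4     0     4     0
          5     1     0     1     0     2     1     2     1     3     2     4     2     5     3     6     4
          7     1     0     1     0     2     1     2     2     3     3     4     4     6     5     8     7

7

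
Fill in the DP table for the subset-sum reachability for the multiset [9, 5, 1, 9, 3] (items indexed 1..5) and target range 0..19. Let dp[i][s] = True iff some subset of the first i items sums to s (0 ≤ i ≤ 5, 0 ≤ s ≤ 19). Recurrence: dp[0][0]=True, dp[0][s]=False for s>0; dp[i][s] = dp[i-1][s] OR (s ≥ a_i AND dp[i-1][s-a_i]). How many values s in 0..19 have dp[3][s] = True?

i\s   0   1   2   3   4   5   6   7   8   9  10  11  12  13  14  15  16  17  18  19
  0   T   F   F   F   F   F   F   F   F   F   F   F   F   F   F   F   F   F   F   F
  1   T   F   F   F   F   F   F   F   F   T   F   F   F   F   F   F   F   F   F   F
  2   T   F   F   F   F   T   F   F   F   T   F   F   F   F   T   F   F   F   F   F
  3   T   T   F   F   F   T   T   F   F   T   T   F   F   F   T   T   F   F   F   F
  4   T   T   F   F   F   T   T   F   F   T   T   F   F   F   T   T   F   F   T   T
  5   T   T   F   T   T   T   T   F   T   T   T   F   T   T   T   T   F   T   T   T

8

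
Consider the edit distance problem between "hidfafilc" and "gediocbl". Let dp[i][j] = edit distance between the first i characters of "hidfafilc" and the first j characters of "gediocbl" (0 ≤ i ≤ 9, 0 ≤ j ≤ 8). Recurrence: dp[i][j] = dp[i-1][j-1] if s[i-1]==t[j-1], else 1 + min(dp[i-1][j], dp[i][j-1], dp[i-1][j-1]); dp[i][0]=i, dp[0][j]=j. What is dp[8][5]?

   ''  g  e  d  i  o  c  b  l
''  0  1  2  3  4  5  6  7  8
 h  1  1  2  3  4  5  6  7  8
 i  2  2  2  3  3  4  5  6  7
 d  3  3  3  2  3  4  5  6  7
 f  4  4  4  3  3  4  5  6  7
 a  5  5  5  4  4  4  5  6  7
 f  6  6  6  5  5  5  5  6  7
 i  7  7  7  6  5  6  6  6  7
 l  8  8  8  7  6  6  7  7  6
 c  9  9  9  8  7  7  6  7  7

6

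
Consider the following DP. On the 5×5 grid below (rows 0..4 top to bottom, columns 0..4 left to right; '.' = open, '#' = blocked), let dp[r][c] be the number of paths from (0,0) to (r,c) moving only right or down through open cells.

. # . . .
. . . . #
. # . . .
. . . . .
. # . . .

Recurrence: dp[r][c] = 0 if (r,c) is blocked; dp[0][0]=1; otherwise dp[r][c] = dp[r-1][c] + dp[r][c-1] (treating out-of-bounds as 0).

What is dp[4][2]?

2

r\c   0   1   2   3   4
  0   1   0   0   0   0
  1   1   1   1   1   0
  2   1   0   1   2   2
  3   1   1   2   4   6
  4   1   0   2   6  12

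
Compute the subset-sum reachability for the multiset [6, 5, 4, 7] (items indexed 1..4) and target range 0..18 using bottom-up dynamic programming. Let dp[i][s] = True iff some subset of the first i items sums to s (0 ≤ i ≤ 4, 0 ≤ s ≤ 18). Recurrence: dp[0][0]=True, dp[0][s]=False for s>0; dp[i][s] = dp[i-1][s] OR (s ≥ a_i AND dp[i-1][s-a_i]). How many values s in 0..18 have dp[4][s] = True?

i\s   0   1   2   3   4   5   6   7   8   9  10  11  12  13  14  15  16  17  18
  0   T   F   F   F   F   F   F   F   F   F   F   F   F   F   F   F   F   F   F
  1   T   F   F   F   F   F   T   F   F   F   F   F   F   F   F   F   F   F   F
  2   T   F   F   F   F   T   T   F   F   F   F   T   F   F   F   F   F   F   F
  3   T   F   F   F   T   T   T   F   F   T   T   T   F   F   F   T   F   F   F
  4   T   F   F   F   T   T   T   T   F   T   T   T   T   T   F   T   T   T   T

14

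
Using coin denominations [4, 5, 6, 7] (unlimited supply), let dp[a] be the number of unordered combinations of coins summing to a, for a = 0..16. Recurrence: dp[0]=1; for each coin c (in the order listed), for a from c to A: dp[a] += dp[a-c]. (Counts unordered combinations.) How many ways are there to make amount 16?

4

after  coin     0     1     2     3     4     5     6     7     8     9    10    11    12    13    14    15    16
          4     1     0     0     0     1     0     0     0     1     0     0     0     1     0     0     0     1
          5     1     0     0     0     1     1     0     0     1     1     1     0     1     1     1     1     1
          6     1     0     0     0     1     1     1     0     1     1     2     1     2     1     2     2     3
          7     1     0     0     0     1     1     1     1     1     1     2     2     3     2     3     3     4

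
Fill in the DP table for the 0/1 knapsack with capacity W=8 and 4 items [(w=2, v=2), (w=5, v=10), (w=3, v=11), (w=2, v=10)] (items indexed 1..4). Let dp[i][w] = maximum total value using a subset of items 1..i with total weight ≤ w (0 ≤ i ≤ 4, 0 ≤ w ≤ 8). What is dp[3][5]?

i\w   0   1   2   3   4   5   6   7   8
  0   0   0   0   0   0   0   0   0   0
  1   0   0   2   2   2   2   2   2   2
  2   0   0   2   2   2  10  10  12  12
  3   0   0   2  11  11  13  13  13  21
  4   0   0  10  11  12  21  21  23  23

13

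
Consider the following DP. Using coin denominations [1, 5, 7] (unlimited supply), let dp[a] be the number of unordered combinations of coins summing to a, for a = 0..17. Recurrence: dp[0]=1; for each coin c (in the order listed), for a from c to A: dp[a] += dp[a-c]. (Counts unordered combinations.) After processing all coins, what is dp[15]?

7

after  coin     0     1     2     3     4     5     6     7     8     9    10    11    12    13    14    15    16    17
          1     1     1     1     1     1     1     1     1     1     1     1     1     1     1     1     1     1     1
          5     1     1     1     1     1     2     2     2     2     2     3     3     3     3     3     4     4     4
          7     1     1     1     1     1     2     2     3     3     3     4     4     5     5     6     7     7     8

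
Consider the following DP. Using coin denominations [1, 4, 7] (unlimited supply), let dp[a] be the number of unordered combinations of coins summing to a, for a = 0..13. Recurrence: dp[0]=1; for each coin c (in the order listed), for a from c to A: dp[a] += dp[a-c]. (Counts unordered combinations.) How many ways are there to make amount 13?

6

after  coin     0     1     2     3     4     5     6     7     8     9    10    11    12    13
          1     1     1     1     1     1     1     1     1     1     1     1     1     1     1
          4     1     1     1     1     2     2     2     2     3     3     3     3     4     4
          7     1     1     1     1     2     2     2     3     4     4     4     5     6     6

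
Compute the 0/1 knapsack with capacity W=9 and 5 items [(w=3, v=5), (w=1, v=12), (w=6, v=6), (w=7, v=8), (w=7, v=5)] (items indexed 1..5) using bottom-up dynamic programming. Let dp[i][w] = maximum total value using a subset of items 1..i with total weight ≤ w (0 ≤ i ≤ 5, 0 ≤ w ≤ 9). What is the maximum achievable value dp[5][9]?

i\w   0   1   2   3   4   5   6   7   8   9
  0   0   0   0   0   0   0   0   0   0   0
  1   0   0   0   5   5   5   5   5   5   5
  2   0  12  12  12  17  17  17  17  17  17
  3   0  12  12  12  17  17  17  18  18  18
  4   0  12  12  12  17  17  17  18  20  20
  5   0  12  12  12  17  17  17  18  20  20

20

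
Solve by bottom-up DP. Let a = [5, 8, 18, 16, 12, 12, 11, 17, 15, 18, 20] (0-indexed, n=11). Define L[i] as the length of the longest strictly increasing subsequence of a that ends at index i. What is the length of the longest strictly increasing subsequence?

   i    0    1    2    3    4    5    6    7    8    9   10
a[i]    5    8   18   16   12   12   11   17   15   18   20
L[i]    1    2    3    3    3    3    3    4    4    5    6

6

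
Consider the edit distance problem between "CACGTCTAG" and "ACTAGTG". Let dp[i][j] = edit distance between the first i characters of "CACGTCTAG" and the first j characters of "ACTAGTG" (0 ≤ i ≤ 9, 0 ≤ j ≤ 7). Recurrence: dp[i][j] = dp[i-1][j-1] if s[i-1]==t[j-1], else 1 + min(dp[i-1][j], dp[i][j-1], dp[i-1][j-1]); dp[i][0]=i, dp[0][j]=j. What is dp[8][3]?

   ''  A  C  T  A  G  T  G
''  0  1  2  3  4  5  6  7
 C  1  1  1  2  3  4  5  6
 A  2  1  2  2  2  3  4  5
 C  3  2  1  2  3  3  4  5
 G  4  3  2  2  3  3  4  4
 T  5  4  3  2  3  4  3  4
 C  6  5  4  3  3  4  4  4
 T  7  6  5  4  4  4  4  5
 A  8  7  6  5  4  5  5  5
 G  9  8  7  6  5  4  5  5

5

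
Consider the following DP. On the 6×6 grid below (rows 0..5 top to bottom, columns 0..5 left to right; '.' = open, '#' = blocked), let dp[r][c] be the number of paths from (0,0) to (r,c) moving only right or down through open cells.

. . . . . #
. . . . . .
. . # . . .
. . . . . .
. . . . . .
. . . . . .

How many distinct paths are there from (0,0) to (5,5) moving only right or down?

131

r\c   0   1   2   3   4   5
  0   1   1   1   1   1   0
  1   1   2   3   4   5   5
  2   1   3   0   4   9  14
  3   1   4   4   8  17  31
  4   1   5   9  17  34  65
  5   1   6  15  32  66 131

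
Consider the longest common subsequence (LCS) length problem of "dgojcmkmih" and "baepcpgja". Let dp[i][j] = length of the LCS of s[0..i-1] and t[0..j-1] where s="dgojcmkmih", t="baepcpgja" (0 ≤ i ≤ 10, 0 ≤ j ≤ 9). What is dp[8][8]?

   ''  b  a  e  p  c  p  g  j  a
''  0  0  0  0  0  0  0  0  0  0
 d  0  0  0  0  0  0  0  0  0  0
 g  0  0  0  0  0  0  0  1  1  1
 o  0  0  0  0  0  0  0  1  1  1
 j  0  0  0  0  0  0  0  1  2  2
 c  0  0  0  0  0  1  1  1  2  2
 m  0  0  0  0  0  1  1  1  2  2
 k  0  0  0  0  0  1  1  1  2  2
 m  0  0  0  0  0  1  1  1  2  2
 i  0  0  0  0  0  1  1  1  2  2
 h  0  0  0  0  0  1  1  1  2  2

2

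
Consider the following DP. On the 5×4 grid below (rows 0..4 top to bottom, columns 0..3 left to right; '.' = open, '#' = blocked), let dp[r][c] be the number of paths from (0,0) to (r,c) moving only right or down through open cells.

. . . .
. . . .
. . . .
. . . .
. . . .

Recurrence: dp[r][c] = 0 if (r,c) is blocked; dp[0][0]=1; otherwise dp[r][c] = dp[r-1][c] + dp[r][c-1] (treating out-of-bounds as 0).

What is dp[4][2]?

r\c   0   1   2   3
  0   1   1   1   1
  1   1   2   3   4
  2   1   3   6  10
  3   1   4  10  20
  4   1   5  15  35

15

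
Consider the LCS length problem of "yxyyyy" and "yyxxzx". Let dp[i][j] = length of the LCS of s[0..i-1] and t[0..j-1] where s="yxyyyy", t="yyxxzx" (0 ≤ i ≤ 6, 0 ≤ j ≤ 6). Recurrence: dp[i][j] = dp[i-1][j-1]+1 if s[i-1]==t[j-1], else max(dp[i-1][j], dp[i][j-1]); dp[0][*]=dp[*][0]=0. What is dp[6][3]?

2

   ''  y  y  x  x  z  x
''  0  0  0  0  0  0  0
 y  0  1  1  1  1  1  1
 x  0  1  1  2  2  2  2
 y  0  1  2  2  2  2  2
 y  0  1  2  2  2  2  2
 y  0  1  2  2  2  2  2
 y  0  1  2  2  2  2  2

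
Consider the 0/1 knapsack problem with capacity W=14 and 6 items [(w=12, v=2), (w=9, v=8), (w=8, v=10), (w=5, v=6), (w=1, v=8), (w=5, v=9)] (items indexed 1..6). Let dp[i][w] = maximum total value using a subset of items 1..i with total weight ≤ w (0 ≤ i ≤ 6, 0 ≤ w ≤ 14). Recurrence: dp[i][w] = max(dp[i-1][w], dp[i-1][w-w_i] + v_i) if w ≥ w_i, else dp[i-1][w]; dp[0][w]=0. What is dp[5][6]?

14

i\w   0   1   2   3   4   5   6   7   8   9  10  11  12  13  14
  0   0   0   0   0   0   0   0   0   0   0   0   0   0   0   0
  1   0   0   0   0   0   0   0   0   0   0   0   0   2   2   2
  2   0   0   0   0   0   0   0   0   0   8   8   8   8   8   8
  3   0   0   0   0   0   0   0   0  10  10  10  10  10  10  10
  4   0   0   0   0   0   6   6   6  10  10  10  10  10  16  16
  5   0   8   8   8   8   8  14  14  14  18  18  18  18  18  24
  6   0   8   8   8   8   9  17  17  17  18  18  23  23  23  27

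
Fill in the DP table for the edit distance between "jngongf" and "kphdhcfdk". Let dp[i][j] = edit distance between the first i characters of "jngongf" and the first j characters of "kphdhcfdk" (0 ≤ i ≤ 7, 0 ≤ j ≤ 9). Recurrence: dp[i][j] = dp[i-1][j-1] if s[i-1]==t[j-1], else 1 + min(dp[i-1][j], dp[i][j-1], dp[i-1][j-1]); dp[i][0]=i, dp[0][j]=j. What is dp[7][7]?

   ''  k  p  h  d  h  c  f  d  k
''  0  1  2  3  4  5  6  7  8  9
 j  1  1  2  3  4  5  6  7  8  9
 n  2  2  2  3  4  5  6  7  8  9
 g  3  3  3  3  4  5  6  7  8  9
 o  4  4  4  4  4  5  6  7  8  9
 n  5  5  5  5  5  5  6  7  8  9
 g  6  6  6  6  6  6  6  7  8  9
 f  7  7  7  7  7  7  7  6  7  8

6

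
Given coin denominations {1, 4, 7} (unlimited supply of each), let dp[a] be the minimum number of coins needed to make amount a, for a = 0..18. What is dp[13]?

 a  0  1  2  3  4  5  6  7  8  9 10 11 12 13 14 15 16 17 18
dp  0  1  2  3  1  2  3  1  2  3  4  2  3  4  2  3  4  5  3

4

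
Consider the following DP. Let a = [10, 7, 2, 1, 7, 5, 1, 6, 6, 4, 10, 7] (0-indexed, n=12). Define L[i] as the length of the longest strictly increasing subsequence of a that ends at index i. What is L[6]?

1

   i    0    1    2    3    4    5    6    7    8    9   10   11
a[i]   10    7    2    1    7    5    1    6    6    4   10    7
L[i]    1    1    1    1    2    2    1    3    3    2    4    4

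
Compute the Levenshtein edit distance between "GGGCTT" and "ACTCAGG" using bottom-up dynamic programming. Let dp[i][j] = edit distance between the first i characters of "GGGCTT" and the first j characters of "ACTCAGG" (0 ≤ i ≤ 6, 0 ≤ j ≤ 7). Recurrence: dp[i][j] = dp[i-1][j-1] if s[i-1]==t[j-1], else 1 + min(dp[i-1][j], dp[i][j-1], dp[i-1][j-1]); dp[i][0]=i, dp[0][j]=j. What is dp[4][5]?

   ''  A  C  T  C  A  G  G
''  0  1  2  3  4  5  6  7
 G  1  1  2  3  4  5  5  6
 G  2  2  2  3  4  5  5  5
 G  3  3  3  3  4  5  5  5
 C  4  4  3  4  3  4  5  6
 T  5  5  4  3  4  4  5  6
 T  6  6  5  4  4  5  5  6

4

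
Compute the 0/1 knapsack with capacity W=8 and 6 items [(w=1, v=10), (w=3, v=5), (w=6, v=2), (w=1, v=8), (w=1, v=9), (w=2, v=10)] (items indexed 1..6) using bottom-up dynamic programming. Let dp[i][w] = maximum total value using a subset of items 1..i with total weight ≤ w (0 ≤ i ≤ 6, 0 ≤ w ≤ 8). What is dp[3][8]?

15

i\w   0   1   2   3   4   5   6   7   8
  0   0   0   0   0   0   0   0   0   0
  1   0  10  10  10  10  10  10  10  10
  2   0  10  10  10  15  15  15  15  15
  3   0  10  10  10  15  15  15  15  15
  4   0  10  18  18  18  23  23  23  23
  5   0  10  19  27  27  27  32  32  32
  6   0  10  19  27  29  37  37  37  42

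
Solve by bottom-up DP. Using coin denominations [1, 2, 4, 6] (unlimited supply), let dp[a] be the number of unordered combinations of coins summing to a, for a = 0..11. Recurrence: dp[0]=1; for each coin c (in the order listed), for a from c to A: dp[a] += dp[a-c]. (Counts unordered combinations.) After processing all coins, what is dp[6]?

after  coin     0     1     2     3     4     5     6     7     8     9    10    11
          1     1     1     1     1     1     1     1     1     1     1     1     1
          2     1     1     2     2     3     3     4     4     5     5     6     6
          4     1     1     2     2     4     4     6     6     9     9    12    12
          6     1     1     2     2     4     4     7     7    11    11    16    16

7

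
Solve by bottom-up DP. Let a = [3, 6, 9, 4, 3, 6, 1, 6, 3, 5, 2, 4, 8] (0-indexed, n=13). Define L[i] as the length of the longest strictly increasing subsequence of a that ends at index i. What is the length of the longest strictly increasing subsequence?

4

   i    0    1    2    3    4    5    6    7    8    9   10   11   12
a[i]    3    6    9    4    3    6    1    6    3    5    2    4    8
L[i]    1    2    3    2    1    3    1    3    2    3    2    3    4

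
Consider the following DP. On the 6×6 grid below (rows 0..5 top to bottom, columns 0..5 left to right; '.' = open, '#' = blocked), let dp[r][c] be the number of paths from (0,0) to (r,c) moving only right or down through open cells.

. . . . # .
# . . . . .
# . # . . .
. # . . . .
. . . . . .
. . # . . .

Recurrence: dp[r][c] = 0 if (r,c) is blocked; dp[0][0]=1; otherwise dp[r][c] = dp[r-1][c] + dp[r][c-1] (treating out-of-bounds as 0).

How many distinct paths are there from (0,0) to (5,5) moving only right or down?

r\c   0   1   2   3   4   5
  0   1   1   1   1   0   0
  1   0   1   2   3   3   3
  2   0   1   0   3   6   9
  3   0   0   0   3   9  18
  4   0   0   0   3  12  30
  5   0   0   0   3  15  45

45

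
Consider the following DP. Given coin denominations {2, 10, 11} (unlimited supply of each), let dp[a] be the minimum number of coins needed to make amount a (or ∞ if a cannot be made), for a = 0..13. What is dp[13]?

2

 a  0  1  2  3  4  5  6  7  8  9 10 11 12 13
dp  0  -  1  -  2  -  3  -  4  -  1  1  2  2
(- denotes ∞ / unreachable)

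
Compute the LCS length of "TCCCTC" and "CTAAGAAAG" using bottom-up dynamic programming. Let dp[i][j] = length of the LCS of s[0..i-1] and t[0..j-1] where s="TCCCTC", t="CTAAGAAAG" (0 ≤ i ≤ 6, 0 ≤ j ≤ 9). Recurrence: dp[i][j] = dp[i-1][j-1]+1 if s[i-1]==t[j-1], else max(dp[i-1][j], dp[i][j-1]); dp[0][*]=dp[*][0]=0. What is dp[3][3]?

   ''  C  T  A  A  G  A  A  A  G
''  0  0  0  0  0  0  0  0  0  0
 T  0  0  1  1  1  1  1  1  1  1
 C  0  1  1  1  1  1  1  1  1  1
 C  0  1  1  1  1  1  1  1  1  1
 C  0  1  1  1  1  1  1  1  1  1
 T  0  1  2  2  2  2  2  2  2  2
 C  0  1  2  2  2  2  2  2  2  2

1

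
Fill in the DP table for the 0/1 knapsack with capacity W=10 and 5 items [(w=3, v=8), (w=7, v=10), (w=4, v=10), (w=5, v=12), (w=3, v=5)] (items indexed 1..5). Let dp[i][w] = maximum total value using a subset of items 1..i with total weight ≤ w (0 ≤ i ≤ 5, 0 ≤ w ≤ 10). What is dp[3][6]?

10

i\w   0   1   2   3   4   5   6   7   8   9  10
  0   0   0   0   0   0   0   0   0   0   0   0
  1   0   0   0   8   8   8   8   8   8   8   8
  2   0   0   0   8   8   8   8  10  10  10  18
  3   0   0   0   8  10  10  10  18  18  18  18
  4   0   0   0   8  10  12  12  18  20  22  22
  5   0   0   0   8  10  12  13  18  20  22  23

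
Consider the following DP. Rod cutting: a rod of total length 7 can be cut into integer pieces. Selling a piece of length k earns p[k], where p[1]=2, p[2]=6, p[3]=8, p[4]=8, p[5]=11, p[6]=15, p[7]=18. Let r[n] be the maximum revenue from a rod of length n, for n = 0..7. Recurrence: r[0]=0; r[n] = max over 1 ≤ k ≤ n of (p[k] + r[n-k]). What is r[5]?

14

   n    0    1    2    3    4    5    6    7
r[n]    0    2    6    8   12   14   18   20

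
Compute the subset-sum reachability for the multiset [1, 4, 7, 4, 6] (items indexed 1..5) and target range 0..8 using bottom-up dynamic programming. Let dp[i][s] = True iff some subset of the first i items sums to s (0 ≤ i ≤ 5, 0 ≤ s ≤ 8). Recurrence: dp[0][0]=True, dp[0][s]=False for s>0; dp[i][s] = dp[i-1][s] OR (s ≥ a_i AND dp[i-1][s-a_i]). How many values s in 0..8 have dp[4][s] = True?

6

i\s   0   1   2   3   4   5   6   7   8
  0   T   F   F   F   F   F   F   F   F
  1   T   T   F   F   F   F   F   F   F
  2   T   T   F   F   T   T   F   F   F
  3   T   T   F   F   T   T   F   T   T
  4   T   T   F   F   T   T   F   T   T
  5   T   T   F   F   T   T   T   T   T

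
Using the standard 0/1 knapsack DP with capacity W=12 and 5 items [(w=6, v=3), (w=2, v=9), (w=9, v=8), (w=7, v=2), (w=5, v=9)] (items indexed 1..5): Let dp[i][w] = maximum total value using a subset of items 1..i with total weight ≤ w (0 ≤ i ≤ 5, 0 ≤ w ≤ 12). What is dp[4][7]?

9

i\w   0   1   2   3   4   5   6   7   8   9  10  11  12
  0   0   0   0   0   0   0   0   0   0   0   0   0   0
  1   0   0   0   0   0   0   3   3   3   3   3   3   3
  2   0   0   9   9   9   9   9   9  12  12  12  12  12
  3   0   0   9   9   9   9   9   9  12  12  12  17  17
  4   0   0   9   9   9   9   9   9  12  12  12  17  17
  5   0   0   9   9   9   9   9  18  18  18  18  18  18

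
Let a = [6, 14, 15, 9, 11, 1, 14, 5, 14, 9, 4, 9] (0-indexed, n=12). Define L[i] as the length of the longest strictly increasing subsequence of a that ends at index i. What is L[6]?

4

   i    0    1    2    3    4    5    6    7    8    9   10   11
a[i]    6   14   15    9   11    1   14    5   14    9    4    9
L[i]    1    2    3    2    3    1    4    2    4    3    2    3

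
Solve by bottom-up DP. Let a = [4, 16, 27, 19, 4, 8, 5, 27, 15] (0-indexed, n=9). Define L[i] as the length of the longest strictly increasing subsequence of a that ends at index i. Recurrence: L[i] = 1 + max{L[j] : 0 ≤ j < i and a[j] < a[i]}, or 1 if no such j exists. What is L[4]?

   i    0    1    2    3    4    5    6    7    8
a[i]    4   16   27   19    4    8    5   27   15
L[i]    1    2    3    3    1    2    2    4    3

1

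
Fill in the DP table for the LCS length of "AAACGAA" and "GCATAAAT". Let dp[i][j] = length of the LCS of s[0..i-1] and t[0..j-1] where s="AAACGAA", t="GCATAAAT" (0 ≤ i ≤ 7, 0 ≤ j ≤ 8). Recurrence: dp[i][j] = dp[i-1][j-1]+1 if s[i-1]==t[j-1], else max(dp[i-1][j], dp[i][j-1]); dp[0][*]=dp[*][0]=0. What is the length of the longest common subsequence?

   ''  G  C  A  T  A  A  A  T
''  0  0  0  0  0  0  0  0  0
 A  0  0  0  1  1  1  1  1  1
 A  0  0  0  1  1  2  2  2  2
 A  0  0  0  1  1  2  3  3  3
 C  0  0  1  1  1  2  3  3  3
 G  0  1  1  1  1  2  3  3  3
 A  0  1  1  2  2  2  3  4  4
 A  0  1  1  2  2  3  3  4  4

4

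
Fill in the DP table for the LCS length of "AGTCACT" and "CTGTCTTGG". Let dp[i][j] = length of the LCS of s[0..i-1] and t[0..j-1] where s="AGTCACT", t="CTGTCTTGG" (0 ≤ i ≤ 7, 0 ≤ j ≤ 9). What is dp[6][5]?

3

   ''  C  T  G  T  C  T  T  G  G
''  0  0  0  0  0  0  0  0  0  0
 A  0  0  0  0  0  0  0  0  0  0
 G  0  0  0  1  1  1  1  1  1  1
 T  0  0  1  1  2  2  2  2  2  2
 C  0  1  1  1  2  3  3  3  3  3
 A  0  1  1  1  2  3  3  3  3  3
 C  0  1  1  1  2  3  3  3  3  3
 T  0  1  2  2  2  3  4  4  4  4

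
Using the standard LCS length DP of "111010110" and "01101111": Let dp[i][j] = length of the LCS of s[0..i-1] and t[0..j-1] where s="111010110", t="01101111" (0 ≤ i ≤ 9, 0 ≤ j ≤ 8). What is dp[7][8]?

5

   ''  0  1  1  0  1  1  1  1
''  0  0  0  0  0  0  0  0  0
 1  0  0  1  1  1  1  1  1  1
 1  0  0  1  2  2  2  2  2  2
 1  0  0  1  2  2  3  3  3  3
 0  0  1  1  2  3  3  3  3  3
 1  0  1  2  2  3  4  4  4  4
 0  0  1  2  2  3  4  4  4  4
 1  0  1  2  3  3  4  5  5  5
 1  0  1  2  3  3  4  5  6  6
 0  0  1  2  3  4  4  5  6  6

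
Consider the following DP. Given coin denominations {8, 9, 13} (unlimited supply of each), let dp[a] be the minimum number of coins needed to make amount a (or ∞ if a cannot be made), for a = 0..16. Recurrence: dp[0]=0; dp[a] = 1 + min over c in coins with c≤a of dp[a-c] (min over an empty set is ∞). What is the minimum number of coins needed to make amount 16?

 a  0  1  2  3  4  5  6  7  8  9 10 11 12 13 14 15 16
dp  0  -  -  -  -  -  -  -  1  1  -  -  -  1  -  -  2
(- denotes ∞ / unreachable)

2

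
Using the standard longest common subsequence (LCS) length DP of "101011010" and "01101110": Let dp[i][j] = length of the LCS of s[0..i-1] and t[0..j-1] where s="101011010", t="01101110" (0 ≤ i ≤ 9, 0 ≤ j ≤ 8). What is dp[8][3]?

3

   ''  0  1  1  0  1  1  1  0
''  0  0  0  0  0  0  0  0  0
 1  0  0  1  1  1  1  1  1  1
 0  0  1  1  1  2  2  2  2  2
 1  0  1  2  2  2  3  3  3  3
 0  0  1  2  2  3  3  3  3  4
 1  0  1  2  3  3  4  4  4  4
 1  0  1  2  3  3  4  5  5  5
 0  0  1  2  3  4  4  5  5  6
 1  0  1  2  3  4  5  5  6  6
 0  0  1  2  3  4  5  5  6  7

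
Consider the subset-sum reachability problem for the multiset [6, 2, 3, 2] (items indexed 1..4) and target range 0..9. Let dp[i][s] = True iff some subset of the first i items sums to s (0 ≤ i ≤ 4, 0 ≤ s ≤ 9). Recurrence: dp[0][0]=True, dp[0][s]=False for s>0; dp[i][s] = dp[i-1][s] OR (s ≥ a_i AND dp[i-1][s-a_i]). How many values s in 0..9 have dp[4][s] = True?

i\s   0   1   2   3   4   5   6   7   8   9
  0   T   F   F   F   F   F   F   F   F   F
  1   T   F   F   F   F   F   T   F   F   F
  2   T   F   T   F   F   F   T   F   T   F
  3   T   F   T   T   F   T   T   F   T   T
  4   T   F   T   T   T   T   T   T   T   T

9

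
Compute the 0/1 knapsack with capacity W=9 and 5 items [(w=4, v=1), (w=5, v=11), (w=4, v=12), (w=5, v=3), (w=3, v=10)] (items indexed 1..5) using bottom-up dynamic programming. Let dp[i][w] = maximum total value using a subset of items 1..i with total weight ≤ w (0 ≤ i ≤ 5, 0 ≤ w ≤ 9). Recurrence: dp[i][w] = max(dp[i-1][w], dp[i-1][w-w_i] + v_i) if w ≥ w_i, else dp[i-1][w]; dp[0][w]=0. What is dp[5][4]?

12

i\w   0   1   2   3   4   5   6   7   8   9
  0   0   0   0   0   0   0   0   0   0   0
  1   0   0   0   0   1   1   1   1   1   1
  2   0   0   0   0   1  11  11  11  11  12
  3   0   0   0   0  12  12  12  12  13  23
  4   0   0   0   0  12  12  12  12  13  23
  5   0   0   0  10  12  12  12  22  22  23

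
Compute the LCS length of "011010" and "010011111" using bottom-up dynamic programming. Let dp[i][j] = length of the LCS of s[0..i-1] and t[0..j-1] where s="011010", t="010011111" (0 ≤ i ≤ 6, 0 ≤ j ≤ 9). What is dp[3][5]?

3

   ''  0  1  0  0  1  1  1  1  1
''  0  0  0  0  0  0  0  0  0  0
 0  0  1  1  1  1  1  1  1  1  1
 1  0  1  2  2  2  2  2  2  2  2
 1  0  1  2  2  2  3  3  3  3  3
 0  0  1  2  3  3  3  3  3  3  3
 1  0  1  2  3  3  4  4  4  4  4
 0  0  1  2  3  4  4  4  4  4  4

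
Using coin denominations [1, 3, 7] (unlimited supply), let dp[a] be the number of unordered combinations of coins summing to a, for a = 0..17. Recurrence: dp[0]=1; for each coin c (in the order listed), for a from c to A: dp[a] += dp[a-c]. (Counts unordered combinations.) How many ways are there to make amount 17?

after  coin     0     1     2     3     4     5     6     7     8     9    10    11    12    13    14    15    16    17
          1     1     1     1     1     1     1     1     1     1     1     1     1     1     1     1     1     1     1
          3     1     1     1     2     2     2     3     3     3     4     4     4     5     5     5     6     6     6
          7     1     1     1     2     2     2     3     4     4     5     6     6     7     8     9    10    11    12

12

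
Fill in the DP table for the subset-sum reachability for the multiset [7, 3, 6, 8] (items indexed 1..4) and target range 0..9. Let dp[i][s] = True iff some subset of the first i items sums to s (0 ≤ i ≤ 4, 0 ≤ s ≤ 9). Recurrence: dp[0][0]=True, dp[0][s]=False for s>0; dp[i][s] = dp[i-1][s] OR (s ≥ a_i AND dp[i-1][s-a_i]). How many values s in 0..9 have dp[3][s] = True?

i\s   0   1   2   3   4   5   6   7   8   9
  0   T   F   F   F   F   F   F   F   F   F
  1   T   F   F   F   F   F   F   T   F   F
  2   T   F   F   T   F   F   F   T   F   F
  3   T   F   F   T   F   F   T   T   F   T
  4   T   F   F   T   F   F   T   T   T   T

5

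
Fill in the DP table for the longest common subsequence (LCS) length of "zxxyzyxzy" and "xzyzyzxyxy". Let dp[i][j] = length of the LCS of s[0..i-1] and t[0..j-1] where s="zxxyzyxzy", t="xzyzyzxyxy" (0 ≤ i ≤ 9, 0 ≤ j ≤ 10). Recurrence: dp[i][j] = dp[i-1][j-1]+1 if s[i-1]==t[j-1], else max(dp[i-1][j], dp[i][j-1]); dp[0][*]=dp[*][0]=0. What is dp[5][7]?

   ''  x  z  y  z  y  z  x  y  x  y
''  0  0  0  0  0  0  0  0  0  0  0
 z  0  0  1  1  1  1  1  1  1  1  1
 x  0  1  1  1  1  1  1  2  2  2  2
 x  0  1  1  1  1  1  1  2  2  3  3
 y  0  1  1  2  2  2  2  2  3  3  4
 z  0  1  2  2  3  3  3  3  3  3  4
 y  0  1  2  3  3  4  4  4  4  4  4
 x  0  1  2  3  3  4  4  5  5  5  5
 z  0  1  2  3  4  4  5  5  5  5  5
 y  0  1  2  3  4  5  5  5  6  6  6

3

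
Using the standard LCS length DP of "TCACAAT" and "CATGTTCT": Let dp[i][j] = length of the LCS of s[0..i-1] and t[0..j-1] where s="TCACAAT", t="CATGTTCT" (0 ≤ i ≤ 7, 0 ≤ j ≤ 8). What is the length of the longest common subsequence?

   ''  C  A  T  G  T  T  C  T
''  0  0  0  0  0  0  0  0  0
 T  0  0  0  1  1  1  1  1  1
 C  0  1  1  1  1  1  1  2  2
 A  0  1  2  2  2  2  2  2  2
 C  0  1  2  2  2  2  2  3  3
 A  0  1  2  2  2  2  2  3  3
 A  0  1  2  2  2  2  2  3  3
 T  0  1  2  3  3  3  3  3  4

4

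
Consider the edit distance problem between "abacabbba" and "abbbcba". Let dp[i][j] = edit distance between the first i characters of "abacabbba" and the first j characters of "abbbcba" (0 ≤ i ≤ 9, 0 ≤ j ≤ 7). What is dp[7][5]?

4

   ''  a  b  b  b  c  b  a
''  0  1  2  3  4  5  6  7
 a  1  0  1  2  3  4  5  6
 b  2  1  0  1  2  3  4  5
 a  3  2  1  1  2  3  4  4
 c  4  3  2  2  2  2  3  4
 a  5  4  3  3  3  3  3  3
 b  6  5  4  3  3  4  3  4
 b  7  6  5  4  3  4  4  4
 b  8  7  6  5  4  4  4  5
 a  9  8  7  6  5  5  5  4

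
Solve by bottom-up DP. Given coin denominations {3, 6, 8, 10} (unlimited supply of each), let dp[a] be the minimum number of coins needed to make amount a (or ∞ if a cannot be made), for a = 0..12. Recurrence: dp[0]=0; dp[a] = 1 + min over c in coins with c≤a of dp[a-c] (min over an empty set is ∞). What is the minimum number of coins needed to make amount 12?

2

 a  0  1  2  3  4  5  6  7  8  9 10 11 12
dp  0  -  -  1  -  -  1  -  1  2  1  2  2
(- denotes ∞ / unreachable)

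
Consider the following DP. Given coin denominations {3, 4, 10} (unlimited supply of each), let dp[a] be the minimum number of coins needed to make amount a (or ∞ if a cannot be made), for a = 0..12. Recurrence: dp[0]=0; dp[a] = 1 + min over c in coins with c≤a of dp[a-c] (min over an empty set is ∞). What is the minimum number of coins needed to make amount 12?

 a  0  1  2  3  4  5  6  7  8  9 10 11 12
dp  0  -  -  1  1  -  2  2  2  3  1  3  3
(- denotes ∞ / unreachable)

3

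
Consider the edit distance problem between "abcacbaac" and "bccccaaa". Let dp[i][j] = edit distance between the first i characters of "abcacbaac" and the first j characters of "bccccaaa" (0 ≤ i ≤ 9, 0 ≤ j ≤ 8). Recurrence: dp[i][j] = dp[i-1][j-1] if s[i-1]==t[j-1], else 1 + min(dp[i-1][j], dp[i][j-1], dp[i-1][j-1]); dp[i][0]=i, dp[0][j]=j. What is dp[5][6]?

4

   ''  b  c  c  c  c  a  a  a
''  0  1  2  3  4  5  6  7  8
 a  1  1  2  3  4  5  5  6  7
 b  2  1  2  3  4  5  6  6  7
 c  3  2  1  2  3  4  5  6  7
 a  4  3  2  2  3  4  4  5  6
 c  5  4  3  2  2  3  4  5  6
 b  6  5  4  3  3  3  4  5  6
 a  7  6  5  4  4  4  3  4  5
 a  8  7  6  5  5  5  4  3  4
 c  9  8  7  6  5  5  5  4  4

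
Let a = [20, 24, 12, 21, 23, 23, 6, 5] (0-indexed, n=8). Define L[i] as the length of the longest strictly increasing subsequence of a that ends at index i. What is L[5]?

3

   i    0    1    2    3    4    5    6    7
a[i]   20   24   12   21   23   23    6    5
L[i]    1    2    1    2    3    3    1    1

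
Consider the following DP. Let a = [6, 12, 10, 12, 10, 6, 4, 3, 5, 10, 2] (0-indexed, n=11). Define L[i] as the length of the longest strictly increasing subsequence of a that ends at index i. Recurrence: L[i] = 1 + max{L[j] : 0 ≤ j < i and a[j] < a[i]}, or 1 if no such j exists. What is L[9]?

   i    0    1    2    3    4    5    6    7    8    9   10
a[i]    6   12   10   12   10    6    4    3    5   10    2
L[i]    1    2    2    3    2    1    1    1    2    3    1

3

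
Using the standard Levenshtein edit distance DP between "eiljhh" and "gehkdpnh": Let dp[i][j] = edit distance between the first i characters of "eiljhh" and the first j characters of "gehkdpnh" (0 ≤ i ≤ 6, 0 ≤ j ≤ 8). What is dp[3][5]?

4

   ''  g  e  h  k  d  p  n  h
''  0  1  2  3  4  5  6  7  8
 e  1  1  1  2  3  4  5  6  7
 i  2  2  2  2  3  4  5  6  7
 l  3  3  3  3  3  4  5  6  7
 j  4  4  4  4  4  4  5  6  7
 h  5  5  5  4  5  5  5  6  6
 h  6  6  6  5  5  6  6  6  6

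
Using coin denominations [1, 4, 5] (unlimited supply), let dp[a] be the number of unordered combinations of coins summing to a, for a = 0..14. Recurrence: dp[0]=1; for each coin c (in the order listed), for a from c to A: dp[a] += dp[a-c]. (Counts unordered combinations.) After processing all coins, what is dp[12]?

after  coin     0     1     2     3     4     5     6     7     8     9    10    11    12    13    14
          1     1     1     1     1     1     1     1     1     1     1     1     1     1     1     1
          4     1     1     1     1     2     2     2     2     3     3     3     3     4     4     4
          5     1     1     1     1     2     3     3     3     4     5     6     6     7     8     9

7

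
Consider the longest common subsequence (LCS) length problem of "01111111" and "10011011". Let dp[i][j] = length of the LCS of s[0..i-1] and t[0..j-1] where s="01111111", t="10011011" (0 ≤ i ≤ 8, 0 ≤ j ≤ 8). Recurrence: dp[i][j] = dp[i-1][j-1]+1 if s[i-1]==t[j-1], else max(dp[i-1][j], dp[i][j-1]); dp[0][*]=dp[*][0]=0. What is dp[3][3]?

1

   ''  1  0  0  1  1  0  1  1
''  0  0  0  0  0  0  0  0  0
 0  0  0  1  1  1  1  1  1  1
 1  0  1  1  1  2  2  2  2  2
 1  0  1  1  1  2  3  3  3  3
 1  0  1  1  1  2  3  3  4  4
 1  0  1  1  1  2  3  3  4  5
 1  0  1  1  1  2  3  3  4  5
 1  0  1  1  1  2  3  3  4  5
 1  0  1  1  1  2  3  3  4  5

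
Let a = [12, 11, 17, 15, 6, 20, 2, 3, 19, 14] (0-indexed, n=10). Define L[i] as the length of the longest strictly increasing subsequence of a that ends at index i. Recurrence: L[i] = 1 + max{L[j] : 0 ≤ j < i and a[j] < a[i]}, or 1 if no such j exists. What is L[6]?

   i    0    1    2    3    4    5    6    7    8    9
a[i]   12   11   17   15    6   20    2    3   19   14
L[i]    1    1    2    2    1    3    1    2    3    3

1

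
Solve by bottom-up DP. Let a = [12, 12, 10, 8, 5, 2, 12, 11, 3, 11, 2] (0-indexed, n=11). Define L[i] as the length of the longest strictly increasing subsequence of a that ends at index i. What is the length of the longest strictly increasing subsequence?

3

   i    0    1    2    3    4    5    6    7    8    9   10
a[i]   12   12   10    8    5    2   12   11    3   11    2
L[i]    1    1    1    1    1    1    2    2    2    3    1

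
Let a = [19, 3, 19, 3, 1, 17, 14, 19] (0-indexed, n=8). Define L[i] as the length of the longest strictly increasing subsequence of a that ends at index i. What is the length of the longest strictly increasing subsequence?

3

   i    0    1    2    3    4    5    6    7
a[i]   19    3   19    3    1   17   14   19
L[i]    1    1    2    1    1    2    2    3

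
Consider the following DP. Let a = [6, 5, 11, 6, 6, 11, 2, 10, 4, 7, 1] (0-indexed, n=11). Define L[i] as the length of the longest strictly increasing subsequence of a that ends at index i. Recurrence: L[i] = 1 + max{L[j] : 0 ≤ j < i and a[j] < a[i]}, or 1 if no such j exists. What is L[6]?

1

   i    0    1    2    3    4    5    6    7    8    9   10
a[i]    6    5   11    6    6   11    2   10    4    7    1
L[i]    1    1    2    2    2    3    1    3    2    3    1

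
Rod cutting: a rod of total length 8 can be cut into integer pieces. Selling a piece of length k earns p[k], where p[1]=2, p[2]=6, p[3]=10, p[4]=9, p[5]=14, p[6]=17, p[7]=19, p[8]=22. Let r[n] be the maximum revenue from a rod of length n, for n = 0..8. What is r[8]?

   n    0    1    2    3    4    5    6    7    8
r[n]    0    2    6   10   12   16   20   22   26

26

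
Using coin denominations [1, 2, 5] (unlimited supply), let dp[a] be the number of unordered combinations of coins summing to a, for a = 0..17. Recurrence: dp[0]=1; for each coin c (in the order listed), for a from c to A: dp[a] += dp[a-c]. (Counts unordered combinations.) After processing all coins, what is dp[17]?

after  coin     0     1     2     3     4     5     6     7     8     9    10    11    12    13    14    15    16    17
          1     1     1     1     1     1     1     1     1     1     1     1     1     1     1     1     1     1     1
          2     1     1     2     2     3     3     4     4     5     5     6     6     7     7     8     8     9     9
          5     1     1     2     2     3     4     5     6     7     8    10    11    13    14    16    18    20    22

22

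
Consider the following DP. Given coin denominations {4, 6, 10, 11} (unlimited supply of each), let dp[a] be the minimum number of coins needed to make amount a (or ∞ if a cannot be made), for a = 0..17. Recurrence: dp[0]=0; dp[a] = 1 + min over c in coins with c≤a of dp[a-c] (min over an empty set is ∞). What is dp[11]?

 a  0  1  2  3  4  5  6  7  8  9 10 11 12 13 14 15 16 17
dp  0  -  -  -  1  -  1  -  2  -  1  1  2  -  2  2  2  2
(- denotes ∞ / unreachable)

1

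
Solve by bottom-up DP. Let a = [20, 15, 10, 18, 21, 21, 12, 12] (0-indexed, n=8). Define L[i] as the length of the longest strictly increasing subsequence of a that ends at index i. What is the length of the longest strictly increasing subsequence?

3

   i    0    1    2    3    4    5    6    7
a[i]   20   15   10   18   21   21   12   12
L[i]    1    1    1    2    3    3    2    2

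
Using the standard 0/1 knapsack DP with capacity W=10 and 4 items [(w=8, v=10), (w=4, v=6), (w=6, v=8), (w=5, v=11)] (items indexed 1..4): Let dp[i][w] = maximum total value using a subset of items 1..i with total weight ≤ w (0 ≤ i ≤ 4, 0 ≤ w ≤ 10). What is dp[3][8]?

i\w   0   1   2   3   4   5   6   7   8   9  10
  0   0   0   0   0   0   0   0   0   0   0   0
  1   0   0   0   0   0   0   0   0  10  10  10
  2   0   0   0   0   6   6   6   6  10  10  10
  3   0   0   0   0   6   6   8   8  10  10  14
  4   0   0   0   0   6  11  11  11  11  17  17

10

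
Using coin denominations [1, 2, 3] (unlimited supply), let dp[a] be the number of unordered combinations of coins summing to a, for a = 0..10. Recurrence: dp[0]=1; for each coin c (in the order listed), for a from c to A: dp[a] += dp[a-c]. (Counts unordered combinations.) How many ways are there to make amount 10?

after  coin     0     1     2     3     4     5     6     7     8     9    10
          1     1     1     1     1     1     1     1     1     1     1     1
          2     1     1     2     2     3     3     4     4     5     5     6
          3     1     1     2     3     4     5     7     8    10    12    14

14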